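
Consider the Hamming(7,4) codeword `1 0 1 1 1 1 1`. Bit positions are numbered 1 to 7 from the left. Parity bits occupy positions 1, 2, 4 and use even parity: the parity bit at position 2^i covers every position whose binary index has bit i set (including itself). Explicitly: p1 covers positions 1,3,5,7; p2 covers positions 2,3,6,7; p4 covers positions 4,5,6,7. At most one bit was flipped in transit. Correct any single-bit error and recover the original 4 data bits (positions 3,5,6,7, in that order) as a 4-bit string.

s1: b1⊕b3⊕b5⊕b7 = 1⊕1⊕1⊕1 = 0
s2: b2⊕b3⊕b6⊕b7 = 0⊕1⊕1⊕1 = 1
s4: b4⊕b5⊕b6⊕b7 = 1⊕1⊕1⊕1 = 0
Syndrome (s4...s1) = 010 → position 2.
Flip bit 2: corrected codeword = 1111111
Data bits at positions 3,5,6,7: 1111

1111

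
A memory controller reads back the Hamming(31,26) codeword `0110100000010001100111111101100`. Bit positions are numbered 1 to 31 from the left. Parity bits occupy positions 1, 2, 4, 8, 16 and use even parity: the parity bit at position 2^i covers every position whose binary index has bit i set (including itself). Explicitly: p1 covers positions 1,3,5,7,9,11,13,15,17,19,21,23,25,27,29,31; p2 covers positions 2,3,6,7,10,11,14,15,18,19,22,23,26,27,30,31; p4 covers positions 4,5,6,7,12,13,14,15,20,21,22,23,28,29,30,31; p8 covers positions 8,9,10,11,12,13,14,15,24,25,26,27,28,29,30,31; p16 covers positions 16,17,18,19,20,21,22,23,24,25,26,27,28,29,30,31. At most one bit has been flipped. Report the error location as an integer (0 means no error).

s1: b1⊕b3⊕b5⊕b7⊕b9⊕b11⊕b13⊕b15⊕b17⊕b19⊕b21⊕b23⊕b25⊕b27⊕b29⊕b31 = 0⊕1⊕1⊕0⊕0⊕0⊕0⊕0⊕1⊕0⊕1⊕1⊕1⊕0⊕1⊕0 = 1
s2: b2⊕b3⊕b6⊕b7⊕b10⊕b11⊕b14⊕b15⊕b18⊕b19⊕b22⊕b23⊕b26⊕b27⊕b30⊕b31 = 1⊕1⊕0⊕0⊕0⊕0⊕0⊕0⊕0⊕0⊕1⊕1⊕1⊕0⊕0⊕0 = 1
s4: b4⊕b5⊕b6⊕b7⊕b12⊕b13⊕b14⊕b15⊕b20⊕b21⊕b22⊕b23⊕b28⊕b29⊕b30⊕b31 = 0⊕1⊕0⊕0⊕1⊕0⊕0⊕0⊕1⊕1⊕1⊕1⊕1⊕1⊕0⊕0 = 0
s8: b8⊕b9⊕b10⊕b11⊕b12⊕b13⊕b14⊕b15⊕b24⊕b25⊕b26⊕b27⊕b28⊕b29⊕b30⊕b31 = 0⊕0⊕0⊕0⊕1⊕0⊕0⊕0⊕1⊕1⊕1⊕0⊕1⊕1⊕0⊕0 = 0
s16: b16⊕b17⊕b18⊕b19⊕b20⊕b21⊕b22⊕b23⊕b24⊕b25⊕b26⊕b27⊕b28⊕b29⊕b30⊕b31 = 1⊕1⊕0⊕0⊕1⊕1⊕1⊕1⊕1⊕1⊕1⊕0⊕1⊕1⊕0⊕0 = 1
Syndrome (s16...s1) = 10011 → position 19.

19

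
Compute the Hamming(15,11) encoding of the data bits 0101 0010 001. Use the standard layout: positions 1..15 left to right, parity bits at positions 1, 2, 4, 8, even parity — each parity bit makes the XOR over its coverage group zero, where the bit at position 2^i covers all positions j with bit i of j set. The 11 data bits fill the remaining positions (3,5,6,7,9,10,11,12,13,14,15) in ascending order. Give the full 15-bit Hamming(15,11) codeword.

010110100010001

Place data bits at non-power-of-two positions: b3=0, b5=1, b6=0, b7=1, b9=0, b10=0, b11=1, b12=0, b13=0, b14=0, b15=1.
p1 = XOR of data positions {3,5,7,9,11,13,15} = 0⊕1⊕1⊕0⊕1⊕0⊕1 = 0
p2 = XOR of data positions {3,6,7,10,11,14,15} = 0⊕0⊕1⊕0⊕1⊕0⊕1 = 1
p4 = XOR of data positions {5,6,7,12,13,14,15} = 1⊕0⊕1⊕0⊕0⊕0⊕1 = 1
p8 = XOR of data positions {9,10,11,12,13,14,15} = 0⊕0⊕1⊕0⊕0⊕0⊕1 = 0
Codeword b1..b15 = 010110100010001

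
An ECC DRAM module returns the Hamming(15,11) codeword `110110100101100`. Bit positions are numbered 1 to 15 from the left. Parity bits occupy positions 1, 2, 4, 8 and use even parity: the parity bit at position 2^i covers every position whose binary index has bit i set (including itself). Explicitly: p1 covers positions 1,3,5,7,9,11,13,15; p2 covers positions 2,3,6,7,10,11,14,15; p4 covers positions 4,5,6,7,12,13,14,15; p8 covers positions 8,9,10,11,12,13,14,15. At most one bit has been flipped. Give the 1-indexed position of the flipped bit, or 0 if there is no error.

14

s1: b1⊕b3⊕b5⊕b7⊕b9⊕b11⊕b13⊕b15 = 1⊕0⊕1⊕1⊕0⊕0⊕1⊕0 = 0
s2: b2⊕b3⊕b6⊕b7⊕b10⊕b11⊕b14⊕b15 = 1⊕0⊕0⊕1⊕1⊕0⊕0⊕0 = 1
s4: b4⊕b5⊕b6⊕b7⊕b12⊕b13⊕b14⊕b15 = 1⊕1⊕0⊕1⊕1⊕1⊕0⊕0 = 1
s8: b8⊕b9⊕b10⊕b11⊕b12⊕b13⊕b14⊕b15 = 0⊕0⊕1⊕0⊕1⊕1⊕0⊕0 = 1
Syndrome (s8...s1) = 1110 → position 14.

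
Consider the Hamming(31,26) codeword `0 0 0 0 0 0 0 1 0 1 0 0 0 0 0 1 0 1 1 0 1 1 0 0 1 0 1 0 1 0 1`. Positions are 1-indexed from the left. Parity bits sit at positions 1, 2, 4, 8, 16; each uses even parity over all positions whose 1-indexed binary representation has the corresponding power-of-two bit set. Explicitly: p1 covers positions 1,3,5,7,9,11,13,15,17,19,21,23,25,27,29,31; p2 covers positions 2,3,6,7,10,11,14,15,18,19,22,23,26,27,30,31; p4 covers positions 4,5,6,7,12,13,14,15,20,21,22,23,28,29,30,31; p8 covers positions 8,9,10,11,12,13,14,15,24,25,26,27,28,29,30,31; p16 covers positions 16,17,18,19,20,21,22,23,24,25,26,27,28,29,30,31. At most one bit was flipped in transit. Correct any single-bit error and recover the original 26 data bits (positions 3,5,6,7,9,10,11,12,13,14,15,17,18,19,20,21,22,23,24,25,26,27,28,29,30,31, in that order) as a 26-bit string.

00000100000011011001010101

s1: b1⊕b3⊕b5⊕b7⊕b9⊕b11⊕b13⊕b15⊕b17⊕b19⊕b21⊕b23⊕b25⊕b27⊕b29⊕b31 = 0⊕0⊕0⊕0⊕0⊕0⊕0⊕0⊕0⊕1⊕1⊕0⊕1⊕1⊕1⊕1 = 0
s2: b2⊕b3⊕b6⊕b7⊕b10⊕b11⊕b14⊕b15⊕b18⊕b19⊕b22⊕b23⊕b26⊕b27⊕b30⊕b31 = 0⊕0⊕0⊕0⊕1⊕0⊕0⊕0⊕1⊕1⊕1⊕0⊕0⊕1⊕0⊕1 = 0
s4: b4⊕b5⊕b6⊕b7⊕b12⊕b13⊕b14⊕b15⊕b20⊕b21⊕b22⊕b23⊕b28⊕b29⊕b30⊕b31 = 0⊕0⊕0⊕0⊕0⊕0⊕0⊕0⊕0⊕1⊕1⊕0⊕0⊕1⊕0⊕1 = 0
s8: b8⊕b9⊕b10⊕b11⊕b12⊕b13⊕b14⊕b15⊕b24⊕b25⊕b26⊕b27⊕b28⊕b29⊕b30⊕b31 = 1⊕0⊕1⊕0⊕0⊕0⊕0⊕0⊕0⊕1⊕0⊕1⊕0⊕1⊕0⊕1 = 0
s16: b16⊕b17⊕b18⊕b19⊕b20⊕b21⊕b22⊕b23⊕b24⊕b25⊕b26⊕b27⊕b28⊕b29⊕b30⊕b31 = 1⊕0⊕1⊕1⊕0⊕1⊕1⊕0⊕0⊕1⊕0⊕1⊕0⊕1⊕0⊕1 = 1
Syndrome (s16...s1) = 10000 → position 16.
Flip bit 16: corrected codeword = 0000000101000000011011001010101
Data bits at positions 3,5,6,7,9,10,11,12,13,14,15,17,18,19,20,21,22,23,24,25,26,27,28,29,30,31: 00000100000011011001010101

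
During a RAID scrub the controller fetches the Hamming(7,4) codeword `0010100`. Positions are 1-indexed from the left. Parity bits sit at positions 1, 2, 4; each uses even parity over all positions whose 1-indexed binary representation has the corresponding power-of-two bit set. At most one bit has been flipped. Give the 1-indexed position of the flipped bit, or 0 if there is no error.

s1: b1⊕b3⊕b5⊕b7 = 0⊕1⊕1⊕0 = 0
s2: b2⊕b3⊕b6⊕b7 = 0⊕1⊕0⊕0 = 1
s4: b4⊕b5⊕b6⊕b7 = 0⊕1⊕0⊕0 = 1
Syndrome (s4...s1) = 110 → position 6.

6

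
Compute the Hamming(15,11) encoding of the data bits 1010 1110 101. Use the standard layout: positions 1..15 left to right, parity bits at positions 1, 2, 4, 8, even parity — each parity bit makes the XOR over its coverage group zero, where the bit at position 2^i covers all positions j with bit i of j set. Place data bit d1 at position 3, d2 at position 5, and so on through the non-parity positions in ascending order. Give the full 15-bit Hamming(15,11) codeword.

111101011110101

Place data bits at non-power-of-two positions: b3=1, b5=0, b6=1, b7=0, b9=1, b10=1, b11=1, b12=0, b13=1, b14=0, b15=1.
p1 = XOR of data positions {3,5,7,9,11,13,15} = 1⊕0⊕0⊕1⊕1⊕1⊕1 = 1
p2 = XOR of data positions {3,6,7,10,11,14,15} = 1⊕1⊕0⊕1⊕1⊕0⊕1 = 1
p4 = XOR of data positions {5,6,7,12,13,14,15} = 0⊕1⊕0⊕0⊕1⊕0⊕1 = 1
p8 = XOR of data positions {9,10,11,12,13,14,15} = 1⊕1⊕1⊕0⊕1⊕0⊕1 = 1
Codeword b1..b15 = 111101011110101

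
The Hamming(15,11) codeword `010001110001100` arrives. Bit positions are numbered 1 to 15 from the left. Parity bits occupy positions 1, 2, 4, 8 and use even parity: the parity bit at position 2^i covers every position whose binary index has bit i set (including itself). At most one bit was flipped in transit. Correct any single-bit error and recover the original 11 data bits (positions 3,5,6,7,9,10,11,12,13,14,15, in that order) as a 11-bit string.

s1: b1⊕b3⊕b5⊕b7⊕b9⊕b11⊕b13⊕b15 = 0⊕0⊕0⊕1⊕0⊕0⊕1⊕0 = 0
s2: b2⊕b3⊕b6⊕b7⊕b10⊕b11⊕b14⊕b15 = 1⊕0⊕1⊕1⊕0⊕0⊕0⊕0 = 1
s4: b4⊕b5⊕b6⊕b7⊕b12⊕b13⊕b14⊕b15 = 0⊕0⊕1⊕1⊕1⊕1⊕0⊕0 = 0
s8: b8⊕b9⊕b10⊕b11⊕b12⊕b13⊕b14⊕b15 = 1⊕0⊕0⊕0⊕1⊕1⊕0⊕0 = 1
Syndrome (s8...s1) = 1010 → position 10.
Flip bit 10: corrected codeword = 010001110101100
Data bits at positions 3,5,6,7,9,10,11,12,13,14,15: 00110101100

00110101100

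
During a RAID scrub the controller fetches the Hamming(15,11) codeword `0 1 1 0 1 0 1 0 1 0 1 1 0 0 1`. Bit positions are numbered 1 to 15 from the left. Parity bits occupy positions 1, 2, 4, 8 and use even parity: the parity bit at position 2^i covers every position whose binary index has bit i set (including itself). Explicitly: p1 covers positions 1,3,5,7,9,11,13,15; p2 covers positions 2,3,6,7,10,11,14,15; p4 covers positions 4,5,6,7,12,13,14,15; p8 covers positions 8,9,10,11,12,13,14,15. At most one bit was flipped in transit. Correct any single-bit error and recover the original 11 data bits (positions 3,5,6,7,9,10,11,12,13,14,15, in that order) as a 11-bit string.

s1: b1⊕b3⊕b5⊕b7⊕b9⊕b11⊕b13⊕b15 = 0⊕1⊕1⊕1⊕1⊕1⊕0⊕1 = 0
s2: b2⊕b3⊕b6⊕b7⊕b10⊕b11⊕b14⊕b15 = 1⊕1⊕0⊕1⊕0⊕1⊕0⊕1 = 1
s4: b4⊕b5⊕b6⊕b7⊕b12⊕b13⊕b14⊕b15 = 0⊕1⊕0⊕1⊕1⊕0⊕0⊕1 = 0
s8: b8⊕b9⊕b10⊕b11⊕b12⊕b13⊕b14⊕b15 = 0⊕1⊕0⊕1⊕1⊕0⊕0⊕1 = 0
Syndrome (s8...s1) = 0010 → position 2.
Flip bit 2: corrected codeword = 001010101011001
Data bits at positions 3,5,6,7,9,10,11,12,13,14,15: 11011011001

11011011001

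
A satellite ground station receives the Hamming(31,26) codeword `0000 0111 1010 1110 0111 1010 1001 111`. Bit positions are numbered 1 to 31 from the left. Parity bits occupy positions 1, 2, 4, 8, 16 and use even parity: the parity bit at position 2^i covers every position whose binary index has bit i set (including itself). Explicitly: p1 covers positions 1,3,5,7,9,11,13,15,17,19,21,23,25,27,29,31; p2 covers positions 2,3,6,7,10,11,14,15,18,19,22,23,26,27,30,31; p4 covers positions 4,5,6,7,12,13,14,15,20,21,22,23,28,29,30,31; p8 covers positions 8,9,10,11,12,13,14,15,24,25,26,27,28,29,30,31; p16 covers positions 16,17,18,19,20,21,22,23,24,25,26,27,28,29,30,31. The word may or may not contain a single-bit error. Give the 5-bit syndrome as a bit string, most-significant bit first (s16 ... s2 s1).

01001

s1: b1⊕b3⊕b5⊕b7⊕b9⊕b11⊕b13⊕b15⊕b17⊕b19⊕b21⊕b23⊕b25⊕b27⊕b29⊕b31 = 0⊕0⊕0⊕1⊕1⊕1⊕1⊕1⊕0⊕1⊕1⊕1⊕1⊕0⊕1⊕1 = 1
s2: b2⊕b3⊕b6⊕b7⊕b10⊕b11⊕b14⊕b15⊕b18⊕b19⊕b22⊕b23⊕b26⊕b27⊕b30⊕b31 = 0⊕0⊕1⊕1⊕0⊕1⊕1⊕1⊕1⊕1⊕0⊕1⊕0⊕0⊕1⊕1 = 0
s4: b4⊕b5⊕b6⊕b7⊕b12⊕b13⊕b14⊕b15⊕b20⊕b21⊕b22⊕b23⊕b28⊕b29⊕b30⊕b31 = 0⊕0⊕1⊕1⊕0⊕1⊕1⊕1⊕1⊕1⊕0⊕1⊕1⊕1⊕1⊕1 = 0
s8: b8⊕b9⊕b10⊕b11⊕b12⊕b13⊕b14⊕b15⊕b24⊕b25⊕b26⊕b27⊕b28⊕b29⊕b30⊕b31 = 1⊕1⊕0⊕1⊕0⊕1⊕1⊕1⊕0⊕1⊕0⊕0⊕1⊕1⊕1⊕1 = 1
s16: b16⊕b17⊕b18⊕b19⊕b20⊕b21⊕b22⊕b23⊕b24⊕b25⊕b26⊕b27⊕b28⊕b29⊕b30⊕b31 = 0⊕0⊕1⊕1⊕1⊕1⊕0⊕1⊕0⊕1⊕0⊕0⊕1⊕1⊕1⊕1 = 0
Syndrome (s16...s1) = 01001 → position 9.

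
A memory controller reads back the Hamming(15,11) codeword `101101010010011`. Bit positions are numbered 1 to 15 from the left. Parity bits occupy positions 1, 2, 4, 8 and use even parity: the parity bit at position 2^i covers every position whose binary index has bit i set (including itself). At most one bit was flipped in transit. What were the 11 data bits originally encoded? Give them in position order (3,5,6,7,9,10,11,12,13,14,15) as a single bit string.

s1: b1⊕b3⊕b5⊕b7⊕b9⊕b11⊕b13⊕b15 = 1⊕1⊕0⊕0⊕0⊕1⊕0⊕1 = 0
s2: b2⊕b3⊕b6⊕b7⊕b10⊕b11⊕b14⊕b15 = 0⊕1⊕1⊕0⊕0⊕1⊕1⊕1 = 1
s4: b4⊕b5⊕b6⊕b7⊕b12⊕b13⊕b14⊕b15 = 1⊕0⊕1⊕0⊕0⊕0⊕1⊕1 = 0
s8: b8⊕b9⊕b10⊕b11⊕b12⊕b13⊕b14⊕b15 = 1⊕0⊕0⊕1⊕0⊕0⊕1⊕1 = 0
Syndrome (s8...s1) = 0010 → position 2.
Flip bit 2: corrected codeword = 111101010010011
Data bits at positions 3,5,6,7,9,10,11,12,13,14,15: 10100010011

10100010011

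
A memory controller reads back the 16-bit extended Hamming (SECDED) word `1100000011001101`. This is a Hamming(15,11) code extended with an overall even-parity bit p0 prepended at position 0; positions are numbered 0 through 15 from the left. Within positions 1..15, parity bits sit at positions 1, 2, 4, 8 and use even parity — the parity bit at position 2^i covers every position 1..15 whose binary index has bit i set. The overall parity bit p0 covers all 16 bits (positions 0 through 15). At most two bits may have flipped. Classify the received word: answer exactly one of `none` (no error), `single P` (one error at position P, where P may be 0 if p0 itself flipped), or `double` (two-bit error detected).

s1: b1⊕b3⊕b5⊕b7⊕b9⊕b11⊕b13⊕b15 = 1⊕0⊕0⊕0⊕1⊕0⊕1⊕1 = 0
s2: b2⊕b3⊕b6⊕b7⊕b10⊕b11⊕b14⊕b15 = 0⊕0⊕0⊕0⊕0⊕0⊕0⊕1 = 1
s4: b4⊕b5⊕b6⊕b7⊕b12⊕b13⊕b14⊕b15 = 0⊕0⊕0⊕0⊕1⊕1⊕0⊕1 = 1
s8: b8⊕b9⊕b10⊕b11⊕b12⊕b13⊕b14⊕b15 = 1⊕1⊕0⊕0⊕1⊕1⊕0⊕1 = 1
Syndrome (s8...s1) = 1110 → position 14.
Overall parity (XOR of all 16 bits, including p0): 1⊕1⊕0⊕0⊕0⊕0⊕0⊕0⊕1⊕1⊕0⊕0⊕1⊕1⊕0⊕1 = 1
Overall=1, syndrome position=14 → single-bit error at position 14.

single 14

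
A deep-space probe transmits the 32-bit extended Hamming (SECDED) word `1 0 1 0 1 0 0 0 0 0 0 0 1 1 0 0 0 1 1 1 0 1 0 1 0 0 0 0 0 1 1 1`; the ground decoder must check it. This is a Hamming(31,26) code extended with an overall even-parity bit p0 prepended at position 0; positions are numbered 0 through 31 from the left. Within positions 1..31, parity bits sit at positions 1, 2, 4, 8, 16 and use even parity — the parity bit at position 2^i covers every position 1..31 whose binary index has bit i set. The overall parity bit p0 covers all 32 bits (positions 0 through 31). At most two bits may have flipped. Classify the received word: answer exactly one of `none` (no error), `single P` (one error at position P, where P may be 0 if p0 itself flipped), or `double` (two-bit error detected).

single 9

s1: b1⊕b3⊕b5⊕b7⊕b9⊕b11⊕b13⊕b15⊕b17⊕b19⊕b21⊕b23⊕b25⊕b27⊕b29⊕b31 = 0⊕0⊕0⊕0⊕0⊕0⊕1⊕0⊕1⊕1⊕1⊕1⊕0⊕0⊕1⊕1 = 1
s2: b2⊕b3⊕b6⊕b7⊕b10⊕b11⊕b14⊕b15⊕b18⊕b19⊕b22⊕b23⊕b26⊕b27⊕b30⊕b31 = 1⊕0⊕0⊕0⊕0⊕0⊕0⊕0⊕1⊕1⊕0⊕1⊕0⊕0⊕1⊕1 = 0
s4: b4⊕b5⊕b6⊕b7⊕b12⊕b13⊕b14⊕b15⊕b20⊕b21⊕b22⊕b23⊕b28⊕b29⊕b30⊕b31 = 1⊕0⊕0⊕0⊕1⊕1⊕0⊕0⊕0⊕1⊕0⊕1⊕0⊕1⊕1⊕1 = 0
s8: b8⊕b9⊕b10⊕b11⊕b12⊕b13⊕b14⊕b15⊕b24⊕b25⊕b26⊕b27⊕b28⊕b29⊕b30⊕b31 = 0⊕0⊕0⊕0⊕1⊕1⊕0⊕0⊕0⊕0⊕0⊕0⊕0⊕1⊕1⊕1 = 1
s16: b16⊕b17⊕b18⊕b19⊕b20⊕b21⊕b22⊕b23⊕b24⊕b25⊕b26⊕b27⊕b28⊕b29⊕b30⊕b31 = 0⊕1⊕1⊕1⊕0⊕1⊕0⊕1⊕0⊕0⊕0⊕0⊕0⊕1⊕1⊕1 = 0
Syndrome (s16...s1) = 01001 → position 9.
Overall parity (XOR of all 32 bits, including p0): 1⊕0⊕1⊕0⊕1⊕0⊕0⊕0⊕0⊕0⊕0⊕0⊕1⊕1⊕0⊕0⊕0⊕1⊕1⊕1⊕0⊕1⊕0⊕1⊕0⊕0⊕0⊕0⊕0⊕1⊕1⊕1 = 1
Overall=1, syndrome position=9 → single-bit error at position 9.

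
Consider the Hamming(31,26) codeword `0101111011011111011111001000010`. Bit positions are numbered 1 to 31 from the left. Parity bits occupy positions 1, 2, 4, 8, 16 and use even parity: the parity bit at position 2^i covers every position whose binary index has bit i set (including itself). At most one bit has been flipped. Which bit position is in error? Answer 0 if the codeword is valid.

0

s1: b1⊕b3⊕b5⊕b7⊕b9⊕b11⊕b13⊕b15⊕b17⊕b19⊕b21⊕b23⊕b25⊕b27⊕b29⊕b31 = 0⊕0⊕1⊕1⊕1⊕0⊕1⊕1⊕0⊕1⊕1⊕0⊕1⊕0⊕0⊕0 = 0
s2: b2⊕b3⊕b6⊕b7⊕b10⊕b11⊕b14⊕b15⊕b18⊕b19⊕b22⊕b23⊕b26⊕b27⊕b30⊕b31 = 1⊕0⊕1⊕1⊕1⊕0⊕1⊕1⊕1⊕1⊕1⊕0⊕0⊕0⊕1⊕0 = 0
s4: b4⊕b5⊕b6⊕b7⊕b12⊕b13⊕b14⊕b15⊕b20⊕b21⊕b22⊕b23⊕b28⊕b29⊕b30⊕b31 = 1⊕1⊕1⊕1⊕1⊕1⊕1⊕1⊕1⊕1⊕1⊕0⊕0⊕0⊕1⊕0 = 0
s8: b8⊕b9⊕b10⊕b11⊕b12⊕b13⊕b14⊕b15⊕b24⊕b25⊕b26⊕b27⊕b28⊕b29⊕b30⊕b31 = 0⊕1⊕1⊕0⊕1⊕1⊕1⊕1⊕0⊕1⊕0⊕0⊕0⊕0⊕1⊕0 = 0
s16: b16⊕b17⊕b18⊕b19⊕b20⊕b21⊕b22⊕b23⊕b24⊕b25⊕b26⊕b27⊕b28⊕b29⊕b30⊕b31 = 1⊕0⊕1⊕1⊕1⊕1⊕1⊕0⊕0⊕1⊕0⊕0⊕0⊕0⊕1⊕0 = 0
Syndrome (s16...s1) = 00000 → position 0 (no error).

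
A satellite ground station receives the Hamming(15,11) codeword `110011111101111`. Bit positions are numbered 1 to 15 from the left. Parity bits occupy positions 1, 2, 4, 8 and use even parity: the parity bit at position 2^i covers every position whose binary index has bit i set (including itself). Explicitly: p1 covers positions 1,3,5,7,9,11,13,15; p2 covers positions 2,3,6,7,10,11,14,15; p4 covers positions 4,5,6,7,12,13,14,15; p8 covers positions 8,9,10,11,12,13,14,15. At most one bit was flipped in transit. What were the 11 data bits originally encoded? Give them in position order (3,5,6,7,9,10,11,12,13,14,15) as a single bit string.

01111100111

s1: b1⊕b3⊕b5⊕b7⊕b9⊕b11⊕b13⊕b15 = 1⊕0⊕1⊕1⊕1⊕0⊕1⊕1 = 0
s2: b2⊕b3⊕b6⊕b7⊕b10⊕b11⊕b14⊕b15 = 1⊕0⊕1⊕1⊕1⊕0⊕1⊕1 = 0
s4: b4⊕b5⊕b6⊕b7⊕b12⊕b13⊕b14⊕b15 = 0⊕1⊕1⊕1⊕1⊕1⊕1⊕1 = 1
s8: b8⊕b9⊕b10⊕b11⊕b12⊕b13⊕b14⊕b15 = 1⊕1⊕1⊕0⊕1⊕1⊕1⊕1 = 1
Syndrome (s8...s1) = 1100 → position 12.
Flip bit 12: corrected codeword = 110011111100111
Data bits at positions 3,5,6,7,9,10,11,12,13,14,15: 01111100111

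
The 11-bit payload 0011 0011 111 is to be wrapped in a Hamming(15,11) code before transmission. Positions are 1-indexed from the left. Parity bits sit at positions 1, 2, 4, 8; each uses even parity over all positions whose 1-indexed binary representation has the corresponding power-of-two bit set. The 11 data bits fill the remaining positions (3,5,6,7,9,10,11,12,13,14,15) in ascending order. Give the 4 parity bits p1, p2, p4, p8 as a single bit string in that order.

0101

Place data bits at non-power-of-two positions: b3=0, b5=0, b6=1, b7=1, b9=0, b10=0, b11=1, b12=1, b13=1, b14=1, b15=1.
p1 = XOR of data positions {3,5,7,9,11,13,15} = 0⊕0⊕1⊕0⊕1⊕1⊕1 = 0
p2 = XOR of data positions {3,6,7,10,11,14,15} = 0⊕1⊕1⊕0⊕1⊕1⊕1 = 1
p4 = XOR of data positions {5,6,7,12,13,14,15} = 0⊕1⊕1⊕1⊕1⊕1⊕1 = 0
p8 = XOR of data positions {9,10,11,12,13,14,15} = 0⊕0⊕1⊕1⊕1⊕1⊕1 = 1
Parity bits p1,p2,p4,p8 = 0101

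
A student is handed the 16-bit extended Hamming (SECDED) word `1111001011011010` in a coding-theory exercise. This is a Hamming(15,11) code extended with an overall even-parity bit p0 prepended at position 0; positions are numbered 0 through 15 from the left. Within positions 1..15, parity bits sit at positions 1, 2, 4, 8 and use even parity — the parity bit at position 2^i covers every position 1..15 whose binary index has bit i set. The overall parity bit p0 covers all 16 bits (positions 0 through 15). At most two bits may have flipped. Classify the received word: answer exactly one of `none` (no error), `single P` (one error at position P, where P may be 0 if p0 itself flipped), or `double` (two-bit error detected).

double

s1: b1⊕b3⊕b5⊕b7⊕b9⊕b11⊕b13⊕b15 = 1⊕1⊕0⊕0⊕1⊕1⊕0⊕0 = 0
s2: b2⊕b3⊕b6⊕b7⊕b10⊕b11⊕b14⊕b15 = 1⊕1⊕1⊕0⊕0⊕1⊕1⊕0 = 1
s4: b4⊕b5⊕b6⊕b7⊕b12⊕b13⊕b14⊕b15 = 0⊕0⊕1⊕0⊕1⊕0⊕1⊕0 = 1
s8: b8⊕b9⊕b10⊕b11⊕b12⊕b13⊕b14⊕b15 = 1⊕1⊕0⊕1⊕1⊕0⊕1⊕0 = 1
Syndrome (s8...s1) = 1110 → position 14.
Overall parity (XOR of all 16 bits, including p0): 1⊕1⊕1⊕1⊕0⊕0⊕1⊕0⊕1⊕1⊕0⊕1⊕1⊕0⊕1⊕0 = 0
Overall=0, syndrome position=14 → double-bit error detected (uncorrectable).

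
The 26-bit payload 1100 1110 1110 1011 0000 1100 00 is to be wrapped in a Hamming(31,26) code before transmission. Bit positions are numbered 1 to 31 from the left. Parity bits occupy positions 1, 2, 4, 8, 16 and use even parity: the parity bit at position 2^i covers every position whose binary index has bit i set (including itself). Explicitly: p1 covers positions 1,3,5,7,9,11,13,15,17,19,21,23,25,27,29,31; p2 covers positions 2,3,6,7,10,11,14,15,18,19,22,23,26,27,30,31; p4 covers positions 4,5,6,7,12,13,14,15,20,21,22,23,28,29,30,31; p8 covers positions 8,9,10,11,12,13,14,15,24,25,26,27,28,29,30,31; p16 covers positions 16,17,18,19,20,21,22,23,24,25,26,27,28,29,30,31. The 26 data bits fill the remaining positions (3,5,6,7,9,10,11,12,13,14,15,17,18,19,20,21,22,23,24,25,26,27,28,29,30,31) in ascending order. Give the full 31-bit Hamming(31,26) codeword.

0010100011101111010110000110000

Place data bits at non-power-of-two positions: b3=1, b5=1, b6=0, b7=0, b9=1, b10=1, b11=1, b12=0, b13=1, b14=1, b15=1, b17=0, b18=1, b19=0, b20=1, b21=1, b22=0, b23=0, b24=0, b25=0, b26=1, b27=1, b28=0, b29=0, b30=0, b31=0.
p1 = XOR of data positions {3,5,7,9,11,13,15,17,19,21,23,25,27,29,31} = 1⊕1⊕0⊕1⊕1⊕1⊕1⊕0⊕0⊕1⊕0⊕0⊕1⊕0⊕0 = 0
p2 = XOR of data positions {3,6,7,10,11,14,15,18,19,22,23,26,27,30,31} = 1⊕0⊕0⊕1⊕1⊕1⊕1⊕1⊕0⊕0⊕0⊕1⊕1⊕0⊕0 = 0
p4 = XOR of data positions {5,6,7,12,13,14,15,20,21,22,23,28,29,30,31} = 1⊕0⊕0⊕0⊕1⊕1⊕1⊕1⊕1⊕0⊕0⊕0⊕0⊕0⊕0 = 0
p8 = XOR of data positions {9,10,11,12,13,14,15,24,25,26,27,28,29,30,31} = 1⊕1⊕1⊕0⊕1⊕1⊕1⊕0⊕0⊕1⊕1⊕0⊕0⊕0⊕0 = 0
p16 = XOR of data positions {17,18,19,20,21,22,23,24,25,26,27,28,29,30,31} = 0⊕1⊕0⊕1⊕1⊕0⊕0⊕0⊕0⊕1⊕1⊕0⊕0⊕0⊕0 = 1
Codeword b1..b31 = 0010100011101111010110000110000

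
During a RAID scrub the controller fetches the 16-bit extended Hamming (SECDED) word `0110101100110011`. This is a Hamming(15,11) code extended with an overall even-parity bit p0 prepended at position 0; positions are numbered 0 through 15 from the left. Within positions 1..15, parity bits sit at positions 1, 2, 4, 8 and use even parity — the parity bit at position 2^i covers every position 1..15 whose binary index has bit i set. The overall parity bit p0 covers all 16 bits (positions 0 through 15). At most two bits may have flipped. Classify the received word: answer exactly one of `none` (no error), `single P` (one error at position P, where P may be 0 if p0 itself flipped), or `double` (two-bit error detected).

s1: b1⊕b3⊕b5⊕b7⊕b9⊕b11⊕b13⊕b15 = 1⊕0⊕0⊕1⊕0⊕1⊕0⊕1 = 0
s2: b2⊕b3⊕b6⊕b7⊕b10⊕b11⊕b14⊕b15 = 1⊕0⊕1⊕1⊕1⊕1⊕1⊕1 = 1
s4: b4⊕b5⊕b6⊕b7⊕b12⊕b13⊕b14⊕b15 = 1⊕0⊕1⊕1⊕0⊕0⊕1⊕1 = 1
s8: b8⊕b9⊕b10⊕b11⊕b12⊕b13⊕b14⊕b15 = 0⊕0⊕1⊕1⊕0⊕0⊕1⊕1 = 0
Syndrome (s8...s1) = 0110 → position 6.
Overall parity (XOR of all 16 bits, including p0): 0⊕1⊕1⊕0⊕1⊕0⊕1⊕1⊕0⊕0⊕1⊕1⊕0⊕0⊕1⊕1 = 1
Overall=1, syndrome position=6 → single-bit error at position 6.

single 6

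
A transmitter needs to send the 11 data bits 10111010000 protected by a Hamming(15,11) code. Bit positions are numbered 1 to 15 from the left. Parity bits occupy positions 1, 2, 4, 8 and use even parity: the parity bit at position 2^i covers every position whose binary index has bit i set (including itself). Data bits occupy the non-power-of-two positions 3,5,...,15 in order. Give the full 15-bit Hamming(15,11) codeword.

Place data bits at non-power-of-two positions: b3=1, b5=0, b6=1, b7=1, b9=1, b10=0, b11=1, b12=0, b13=0, b14=0, b15=0.
p1 = XOR of data positions {3,5,7,9,11,13,15} = 1⊕0⊕1⊕1⊕1⊕0⊕0 = 0
p2 = XOR of data positions {3,6,7,10,11,14,15} = 1⊕1⊕1⊕0⊕1⊕0⊕0 = 0
p4 = XOR of data positions {5,6,7,12,13,14,15} = 0⊕1⊕1⊕0⊕0⊕0⊕0 = 0
p8 = XOR of data positions {9,10,11,12,13,14,15} = 1⊕0⊕1⊕0⊕0⊕0⊕0 = 0
Codeword b1..b15 = 001001101010000

001001101010000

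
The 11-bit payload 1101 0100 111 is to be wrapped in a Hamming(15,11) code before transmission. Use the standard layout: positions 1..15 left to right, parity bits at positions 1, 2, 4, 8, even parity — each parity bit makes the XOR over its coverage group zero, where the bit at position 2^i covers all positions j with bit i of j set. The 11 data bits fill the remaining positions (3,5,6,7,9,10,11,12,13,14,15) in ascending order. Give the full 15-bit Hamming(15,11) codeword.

Place data bits at non-power-of-two positions: b3=1, b5=1, b6=0, b7=1, b9=0, b10=1, b11=0, b12=0, b13=1, b14=1, b15=1.
p1 = XOR of data positions {3,5,7,9,11,13,15} = 1⊕1⊕1⊕0⊕0⊕1⊕1 = 1
p2 = XOR of data positions {3,6,7,10,11,14,15} = 1⊕0⊕1⊕1⊕0⊕1⊕1 = 1
p4 = XOR of data positions {5,6,7,12,13,14,15} = 1⊕0⊕1⊕0⊕1⊕1⊕1 = 1
p8 = XOR of data positions {9,10,11,12,13,14,15} = 0⊕1⊕0⊕0⊕1⊕1⊕1 = 0
Codeword b1..b15 = 111110100100111

111110100100111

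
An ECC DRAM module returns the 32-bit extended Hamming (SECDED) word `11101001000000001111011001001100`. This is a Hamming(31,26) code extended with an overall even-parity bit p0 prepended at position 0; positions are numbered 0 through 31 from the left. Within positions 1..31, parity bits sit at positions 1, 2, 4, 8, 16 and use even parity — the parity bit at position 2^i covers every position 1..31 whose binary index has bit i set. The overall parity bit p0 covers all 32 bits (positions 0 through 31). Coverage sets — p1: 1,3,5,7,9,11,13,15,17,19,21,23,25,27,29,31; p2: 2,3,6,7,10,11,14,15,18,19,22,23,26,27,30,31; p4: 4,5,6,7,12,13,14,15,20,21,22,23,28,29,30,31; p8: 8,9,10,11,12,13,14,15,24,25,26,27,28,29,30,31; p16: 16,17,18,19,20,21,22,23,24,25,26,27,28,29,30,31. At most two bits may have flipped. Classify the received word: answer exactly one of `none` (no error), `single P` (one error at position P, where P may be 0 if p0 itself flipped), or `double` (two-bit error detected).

double

s1: b1⊕b3⊕b5⊕b7⊕b9⊕b11⊕b13⊕b15⊕b17⊕b19⊕b21⊕b23⊕b25⊕b27⊕b29⊕b31 = 1⊕0⊕0⊕1⊕0⊕0⊕0⊕0⊕1⊕1⊕1⊕0⊕1⊕0⊕1⊕0 = 1
s2: b2⊕b3⊕b6⊕b7⊕b10⊕b11⊕b14⊕b15⊕b18⊕b19⊕b22⊕b23⊕b26⊕b27⊕b30⊕b31 = 1⊕0⊕0⊕1⊕0⊕0⊕0⊕0⊕1⊕1⊕1⊕0⊕0⊕0⊕0⊕0 = 1
s4: b4⊕b5⊕b6⊕b7⊕b12⊕b13⊕b14⊕b15⊕b20⊕b21⊕b22⊕b23⊕b28⊕b29⊕b30⊕b31 = 1⊕0⊕0⊕1⊕0⊕0⊕0⊕0⊕0⊕1⊕1⊕0⊕1⊕1⊕0⊕0 = 0
s8: b8⊕b9⊕b10⊕b11⊕b12⊕b13⊕b14⊕b15⊕b24⊕b25⊕b26⊕b27⊕b28⊕b29⊕b30⊕b31 = 0⊕0⊕0⊕0⊕0⊕0⊕0⊕0⊕0⊕1⊕0⊕0⊕1⊕1⊕0⊕0 = 1
s16: b16⊕b17⊕b18⊕b19⊕b20⊕b21⊕b22⊕b23⊕b24⊕b25⊕b26⊕b27⊕b28⊕b29⊕b30⊕b31 = 1⊕1⊕1⊕1⊕0⊕1⊕1⊕0⊕0⊕1⊕0⊕0⊕1⊕1⊕0⊕0 = 1
Syndrome (s16...s1) = 11011 → position 27.
Overall parity (XOR of all 32 bits, including p0): 1⊕1⊕1⊕0⊕1⊕0⊕0⊕1⊕0⊕0⊕0⊕0⊕0⊕0⊕0⊕0⊕1⊕1⊕1⊕1⊕0⊕1⊕1⊕0⊕0⊕1⊕0⊕0⊕1⊕1⊕0⊕0 = 0
Overall=0, syndrome position=27 → double-bit error detected (uncorrectable).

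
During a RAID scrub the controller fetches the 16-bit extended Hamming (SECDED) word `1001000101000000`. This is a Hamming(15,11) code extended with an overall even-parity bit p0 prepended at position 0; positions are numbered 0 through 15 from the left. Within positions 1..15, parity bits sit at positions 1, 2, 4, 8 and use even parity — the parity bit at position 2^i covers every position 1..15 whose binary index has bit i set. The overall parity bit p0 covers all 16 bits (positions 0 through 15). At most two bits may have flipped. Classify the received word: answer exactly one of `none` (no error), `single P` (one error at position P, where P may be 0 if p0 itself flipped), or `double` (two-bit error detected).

s1: b1⊕b3⊕b5⊕b7⊕b9⊕b11⊕b13⊕b15 = 0⊕1⊕0⊕1⊕1⊕0⊕0⊕0 = 1
s2: b2⊕b3⊕b6⊕b7⊕b10⊕b11⊕b14⊕b15 = 0⊕1⊕0⊕1⊕0⊕0⊕0⊕0 = 0
s4: b4⊕b5⊕b6⊕b7⊕b12⊕b13⊕b14⊕b15 = 0⊕0⊕0⊕1⊕0⊕0⊕0⊕0 = 1
s8: b8⊕b9⊕b10⊕b11⊕b12⊕b13⊕b14⊕b15 = 0⊕1⊕0⊕0⊕0⊕0⊕0⊕0 = 1
Syndrome (s8...s1) = 1101 → position 13.
Overall parity (XOR of all 16 bits, including p0): 1⊕0⊕0⊕1⊕0⊕0⊕0⊕1⊕0⊕1⊕0⊕0⊕0⊕0⊕0⊕0 = 0
Overall=0, syndrome position=13 → double-bit error detected (uncorrectable).

double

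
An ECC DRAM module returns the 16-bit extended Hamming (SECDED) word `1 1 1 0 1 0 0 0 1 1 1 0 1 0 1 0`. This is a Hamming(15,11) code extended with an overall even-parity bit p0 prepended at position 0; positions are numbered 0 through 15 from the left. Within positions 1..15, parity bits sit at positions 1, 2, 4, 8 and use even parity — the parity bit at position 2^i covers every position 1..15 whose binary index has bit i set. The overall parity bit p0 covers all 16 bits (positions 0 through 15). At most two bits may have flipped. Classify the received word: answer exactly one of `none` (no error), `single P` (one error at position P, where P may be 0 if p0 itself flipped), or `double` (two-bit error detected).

single 14

s1: b1⊕b3⊕b5⊕b7⊕b9⊕b11⊕b13⊕b15 = 1⊕0⊕0⊕0⊕1⊕0⊕0⊕0 = 0
s2: b2⊕b3⊕b6⊕b7⊕b10⊕b11⊕b14⊕b15 = 1⊕0⊕0⊕0⊕1⊕0⊕1⊕0 = 1
s4: b4⊕b5⊕b6⊕b7⊕b12⊕b13⊕b14⊕b15 = 1⊕0⊕0⊕0⊕1⊕0⊕1⊕0 = 1
s8: b8⊕b9⊕b10⊕b11⊕b12⊕b13⊕b14⊕b15 = 1⊕1⊕1⊕0⊕1⊕0⊕1⊕0 = 1
Syndrome (s8...s1) = 1110 → position 14.
Overall parity (XOR of all 16 bits, including p0): 1⊕1⊕1⊕0⊕1⊕0⊕0⊕0⊕1⊕1⊕1⊕0⊕1⊕0⊕1⊕0 = 1
Overall=1, syndrome position=14 → single-bit error at position 14.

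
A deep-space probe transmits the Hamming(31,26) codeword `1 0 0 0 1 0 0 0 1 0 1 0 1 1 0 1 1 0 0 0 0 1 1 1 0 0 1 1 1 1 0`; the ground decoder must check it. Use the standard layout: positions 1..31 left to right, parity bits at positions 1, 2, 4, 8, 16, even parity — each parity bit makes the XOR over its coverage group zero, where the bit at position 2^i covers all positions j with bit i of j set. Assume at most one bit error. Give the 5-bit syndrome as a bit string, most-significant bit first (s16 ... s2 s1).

s1: b1⊕b3⊕b5⊕b7⊕b9⊕b11⊕b13⊕b15⊕b17⊕b19⊕b21⊕b23⊕b25⊕b27⊕b29⊕b31 = 1⊕0⊕1⊕0⊕1⊕1⊕1⊕0⊕1⊕0⊕0⊕1⊕0⊕1⊕1⊕0 = 1
s2: b2⊕b3⊕b6⊕b7⊕b10⊕b11⊕b14⊕b15⊕b18⊕b19⊕b22⊕b23⊕b26⊕b27⊕b30⊕b31 = 0⊕0⊕0⊕0⊕0⊕1⊕1⊕0⊕0⊕0⊕1⊕1⊕0⊕1⊕1⊕0 = 0
s4: b4⊕b5⊕b6⊕b7⊕b12⊕b13⊕b14⊕b15⊕b20⊕b21⊕b22⊕b23⊕b28⊕b29⊕b30⊕b31 = 0⊕1⊕0⊕0⊕0⊕1⊕1⊕0⊕0⊕0⊕1⊕1⊕1⊕1⊕1⊕0 = 0
s8: b8⊕b9⊕b10⊕b11⊕b12⊕b13⊕b14⊕b15⊕b24⊕b25⊕b26⊕b27⊕b28⊕b29⊕b30⊕b31 = 0⊕1⊕0⊕1⊕0⊕1⊕1⊕0⊕1⊕0⊕0⊕1⊕1⊕1⊕1⊕0 = 1
s16: b16⊕b17⊕b18⊕b19⊕b20⊕b21⊕b22⊕b23⊕b24⊕b25⊕b26⊕b27⊕b28⊕b29⊕b30⊕b31 = 1⊕1⊕0⊕0⊕0⊕0⊕1⊕1⊕1⊕0⊕0⊕1⊕1⊕1⊕1⊕0 = 1
Syndrome (s16...s1) = 11001 → position 25.

11001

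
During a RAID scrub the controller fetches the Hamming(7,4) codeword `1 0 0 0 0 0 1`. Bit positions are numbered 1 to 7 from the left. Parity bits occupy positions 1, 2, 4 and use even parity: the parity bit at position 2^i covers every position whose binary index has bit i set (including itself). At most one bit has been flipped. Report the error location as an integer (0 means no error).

s1: b1⊕b3⊕b5⊕b7 = 1⊕0⊕0⊕1 = 0
s2: b2⊕b3⊕b6⊕b7 = 0⊕0⊕0⊕1 = 1
s4: b4⊕b5⊕b6⊕b7 = 0⊕0⊕0⊕1 = 1
Syndrome (s4...s1) = 110 → position 6.

6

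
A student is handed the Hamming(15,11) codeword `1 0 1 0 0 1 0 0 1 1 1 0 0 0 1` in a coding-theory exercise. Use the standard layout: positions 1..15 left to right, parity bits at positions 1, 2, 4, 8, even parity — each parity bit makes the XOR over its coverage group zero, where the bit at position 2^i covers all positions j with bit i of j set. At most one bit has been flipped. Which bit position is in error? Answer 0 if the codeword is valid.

3

s1: b1⊕b3⊕b5⊕b7⊕b9⊕b11⊕b13⊕b15 = 1⊕1⊕0⊕0⊕1⊕1⊕0⊕1 = 1
s2: b2⊕b3⊕b6⊕b7⊕b10⊕b11⊕b14⊕b15 = 0⊕1⊕1⊕0⊕1⊕1⊕0⊕1 = 1
s4: b4⊕b5⊕b6⊕b7⊕b12⊕b13⊕b14⊕b15 = 0⊕0⊕1⊕0⊕0⊕0⊕0⊕1 = 0
s8: b8⊕b9⊕b10⊕b11⊕b12⊕b13⊕b14⊕b15 = 0⊕1⊕1⊕1⊕0⊕0⊕0⊕1 = 0
Syndrome (s8...s1) = 0011 → position 3.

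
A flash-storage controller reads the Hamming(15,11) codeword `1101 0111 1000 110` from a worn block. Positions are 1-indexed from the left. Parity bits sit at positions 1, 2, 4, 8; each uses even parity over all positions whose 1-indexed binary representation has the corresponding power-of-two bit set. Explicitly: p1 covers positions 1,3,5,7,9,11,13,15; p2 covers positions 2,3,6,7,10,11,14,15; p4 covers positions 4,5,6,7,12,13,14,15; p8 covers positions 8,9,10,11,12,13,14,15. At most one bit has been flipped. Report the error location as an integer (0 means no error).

4

s1: b1⊕b3⊕b5⊕b7⊕b9⊕b11⊕b13⊕b15 = 1⊕0⊕0⊕1⊕1⊕0⊕1⊕0 = 0
s2: b2⊕b3⊕b6⊕b7⊕b10⊕b11⊕b14⊕b15 = 1⊕0⊕1⊕1⊕0⊕0⊕1⊕0 = 0
s4: b4⊕b5⊕b6⊕b7⊕b12⊕b13⊕b14⊕b15 = 1⊕0⊕1⊕1⊕0⊕1⊕1⊕0 = 1
s8: b8⊕b9⊕b10⊕b11⊕b12⊕b13⊕b14⊕b15 = 1⊕1⊕0⊕0⊕0⊕1⊕1⊕0 = 0
Syndrome (s8...s1) = 0100 → position 4.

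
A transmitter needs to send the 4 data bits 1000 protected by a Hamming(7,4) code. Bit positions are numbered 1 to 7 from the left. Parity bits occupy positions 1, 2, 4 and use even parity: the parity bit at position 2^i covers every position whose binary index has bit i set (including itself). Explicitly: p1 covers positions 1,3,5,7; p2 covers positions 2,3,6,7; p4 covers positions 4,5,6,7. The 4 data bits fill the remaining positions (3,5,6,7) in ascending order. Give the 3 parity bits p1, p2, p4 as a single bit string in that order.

110

Place data bits at non-power-of-two positions: b3=1, b5=0, b6=0, b7=0.
p1 = XOR of data positions {3,5,7} = 1⊕0⊕0 = 1
p2 = XOR of data positions {3,6,7} = 1⊕0⊕0 = 1
p4 = XOR of data positions {5,6,7} = 0⊕0⊕0 = 0
Parity bits p1,p2,p4 = 110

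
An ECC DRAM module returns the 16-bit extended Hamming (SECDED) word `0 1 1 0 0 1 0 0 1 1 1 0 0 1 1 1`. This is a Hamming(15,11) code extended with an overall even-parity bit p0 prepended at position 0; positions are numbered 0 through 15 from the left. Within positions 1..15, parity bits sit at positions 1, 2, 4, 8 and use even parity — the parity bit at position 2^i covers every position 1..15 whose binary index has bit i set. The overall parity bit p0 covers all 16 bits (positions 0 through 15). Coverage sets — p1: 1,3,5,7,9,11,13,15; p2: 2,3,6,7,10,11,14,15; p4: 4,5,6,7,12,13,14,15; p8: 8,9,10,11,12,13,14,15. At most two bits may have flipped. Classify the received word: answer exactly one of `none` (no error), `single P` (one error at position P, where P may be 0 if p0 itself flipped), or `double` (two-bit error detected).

s1: b1⊕b3⊕b5⊕b7⊕b9⊕b11⊕b13⊕b15 = 1⊕0⊕1⊕0⊕1⊕0⊕1⊕1 = 1
s2: b2⊕b3⊕b6⊕b7⊕b10⊕b11⊕b14⊕b15 = 1⊕0⊕0⊕0⊕1⊕0⊕1⊕1 = 0
s4: b4⊕b5⊕b6⊕b7⊕b12⊕b13⊕b14⊕b15 = 0⊕1⊕0⊕0⊕0⊕1⊕1⊕1 = 0
s8: b8⊕b9⊕b10⊕b11⊕b12⊕b13⊕b14⊕b15 = 1⊕1⊕1⊕0⊕0⊕1⊕1⊕1 = 0
Syndrome (s8...s1) = 0001 → position 1.
Overall parity (XOR of all 16 bits, including p0): 0⊕1⊕1⊕0⊕0⊕1⊕0⊕0⊕1⊕1⊕1⊕0⊕0⊕1⊕1⊕1 = 1
Overall=1, syndrome position=1 → single-bit error at position 1.

single 1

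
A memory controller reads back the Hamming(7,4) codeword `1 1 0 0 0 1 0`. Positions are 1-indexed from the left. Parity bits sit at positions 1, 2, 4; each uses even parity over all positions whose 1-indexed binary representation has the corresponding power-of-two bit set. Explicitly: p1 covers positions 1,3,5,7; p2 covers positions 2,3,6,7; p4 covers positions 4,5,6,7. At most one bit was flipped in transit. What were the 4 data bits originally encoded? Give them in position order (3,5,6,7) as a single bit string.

0110

s1: b1⊕b3⊕b5⊕b7 = 1⊕0⊕0⊕0 = 1
s2: b2⊕b3⊕b6⊕b7 = 1⊕0⊕1⊕0 = 0
s4: b4⊕b5⊕b6⊕b7 = 0⊕0⊕1⊕0 = 1
Syndrome (s4...s1) = 101 → position 5.
Flip bit 5: corrected codeword = 1100110
Data bits at positions 3,5,6,7: 0110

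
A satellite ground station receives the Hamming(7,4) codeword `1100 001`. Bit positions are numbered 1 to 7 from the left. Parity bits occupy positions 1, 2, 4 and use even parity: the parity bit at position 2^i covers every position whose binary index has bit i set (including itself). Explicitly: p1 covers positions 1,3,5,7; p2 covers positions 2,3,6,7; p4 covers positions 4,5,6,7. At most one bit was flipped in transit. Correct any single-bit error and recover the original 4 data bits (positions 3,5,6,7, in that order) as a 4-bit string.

s1: b1⊕b3⊕b5⊕b7 = 1⊕0⊕0⊕1 = 0
s2: b2⊕b3⊕b6⊕b7 = 1⊕0⊕0⊕1 = 0
s4: b4⊕b5⊕b6⊕b7 = 0⊕0⊕0⊕1 = 1
Syndrome (s4...s1) = 100 → position 4.
Flip bit 4: corrected codeword = 1101001
Data bits at positions 3,5,6,7: 0001

0001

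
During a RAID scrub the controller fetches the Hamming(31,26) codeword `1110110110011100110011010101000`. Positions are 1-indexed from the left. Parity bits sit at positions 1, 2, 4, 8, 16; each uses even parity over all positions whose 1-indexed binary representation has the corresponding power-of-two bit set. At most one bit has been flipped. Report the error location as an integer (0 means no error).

s1: b1⊕b3⊕b5⊕b7⊕b9⊕b11⊕b13⊕b15⊕b17⊕b19⊕b21⊕b23⊕b25⊕b27⊕b29⊕b31 = 1⊕1⊕1⊕0⊕1⊕0⊕1⊕0⊕1⊕0⊕1⊕0⊕0⊕0⊕0⊕0 = 1
s2: b2⊕b3⊕b6⊕b7⊕b10⊕b11⊕b14⊕b15⊕b18⊕b19⊕b22⊕b23⊕b26⊕b27⊕b30⊕b31 = 1⊕1⊕1⊕0⊕0⊕0⊕1⊕0⊕1⊕0⊕1⊕0⊕1⊕0⊕0⊕0 = 1
s4: b4⊕b5⊕b6⊕b7⊕b12⊕b13⊕b14⊕b15⊕b20⊕b21⊕b22⊕b23⊕b28⊕b29⊕b30⊕b31 = 0⊕1⊕1⊕0⊕1⊕1⊕1⊕0⊕0⊕1⊕1⊕0⊕1⊕0⊕0⊕0 = 0
s8: b8⊕b9⊕b10⊕b11⊕b12⊕b13⊕b14⊕b15⊕b24⊕b25⊕b26⊕b27⊕b28⊕b29⊕b30⊕b31 = 1⊕1⊕0⊕0⊕1⊕1⊕1⊕0⊕1⊕0⊕1⊕0⊕1⊕0⊕0⊕0 = 0
s16: b16⊕b17⊕b18⊕b19⊕b20⊕b21⊕b22⊕b23⊕b24⊕b25⊕b26⊕b27⊕b28⊕b29⊕b30⊕b31 = 0⊕1⊕1⊕0⊕0⊕1⊕1⊕0⊕1⊕0⊕1⊕0⊕1⊕0⊕0⊕0 = 1
Syndrome (s16...s1) = 10011 → position 19.

19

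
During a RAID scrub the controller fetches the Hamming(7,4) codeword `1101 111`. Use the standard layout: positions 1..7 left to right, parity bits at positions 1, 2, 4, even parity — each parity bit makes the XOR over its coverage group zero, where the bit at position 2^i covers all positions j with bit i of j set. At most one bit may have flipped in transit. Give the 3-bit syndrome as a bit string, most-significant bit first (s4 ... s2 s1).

011

s1: b1⊕b3⊕b5⊕b7 = 1⊕0⊕1⊕1 = 1
s2: b2⊕b3⊕b6⊕b7 = 1⊕0⊕1⊕1 = 1
s4: b4⊕b5⊕b6⊕b7 = 1⊕1⊕1⊕1 = 0
Syndrome (s4...s1) = 011 → position 3.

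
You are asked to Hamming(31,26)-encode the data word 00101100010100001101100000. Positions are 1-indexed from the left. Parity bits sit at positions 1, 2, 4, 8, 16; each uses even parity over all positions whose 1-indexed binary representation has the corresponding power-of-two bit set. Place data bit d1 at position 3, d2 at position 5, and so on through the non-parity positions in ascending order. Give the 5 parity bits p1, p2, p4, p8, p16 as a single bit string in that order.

Place data bits at non-power-of-two positions: b3=0, b5=0, b6=1, b7=0, b9=1, b10=1, b11=0, b12=0, b13=0, b14=1, b15=0, b17=1, b18=0, b19=0, b20=0, b21=0, b22=1, b23=1, b24=0, b25=1, b26=1, b27=0, b28=0, b29=0, b30=0, b31=0.
p1 = XOR of data positions {3,5,7,9,11,13,15,17,19,21,23,25,27,29,31} = 0⊕0⊕0⊕1⊕0⊕0⊕0⊕1⊕0⊕0⊕1⊕1⊕0⊕0⊕0 = 0
p2 = XOR of data positions {3,6,7,10,11,14,15,18,19,22,23,26,27,30,31} = 0⊕1⊕0⊕1⊕0⊕1⊕0⊕0⊕0⊕1⊕1⊕1⊕0⊕0⊕0 = 0
p4 = XOR of data positions {5,6,7,12,13,14,15,20,21,22,23,28,29,30,31} = 0⊕1⊕0⊕0⊕0⊕1⊕0⊕0⊕0⊕1⊕1⊕0⊕0⊕0⊕0 = 0
p8 = XOR of data positions {9,10,11,12,13,14,15,24,25,26,27,28,29,30,31} = 1⊕1⊕0⊕0⊕0⊕1⊕0⊕0⊕1⊕1⊕0⊕0⊕0⊕0⊕0 = 1
p16 = XOR of data positions {17,18,19,20,21,22,23,24,25,26,27,28,29,30,31} = 1⊕0⊕0⊕0⊕0⊕1⊕1⊕0⊕1⊕1⊕0⊕0⊕0⊕0⊕0 = 1
Parity bits p1,p2,p4,p8,p16 = 00011

00011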